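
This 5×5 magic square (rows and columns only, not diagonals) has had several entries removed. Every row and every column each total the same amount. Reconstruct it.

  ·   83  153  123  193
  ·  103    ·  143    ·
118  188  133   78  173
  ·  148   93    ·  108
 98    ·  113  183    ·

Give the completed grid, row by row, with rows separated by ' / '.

138 83 153 123 193 / 158 103 198 143 88 / 118 188 133 78 173 / 178 148 93 163 108 / 98 168 113 183 128

Row 3 is already complete: 118 + 188 + 133 + 78 + 173 = 690, so that is the magic constant.
Row 1 needs 690; the known cells sum to 552, so (1,1) = 138.
Using column 2: 83 + 103 + 188 + 148 + ? → (5,2) = 690 − 522 = 168.
From column 3, 690 − (153 + 133 + 93 + 113) gives (2,3) = 198.
Column 4 must total 690; the given cells sum to 527, so (4,4) = 163.
The remaining cell in row 4 is (4,1) = 690 − 512 = 178.
Row 5 needs 690; the known cells sum to 562, so (5,5) = 128.
From column 1, 690 − (138 + 118 + 178 + 98) gives (2,1) = 158.
Column 5 must total 690; the given cells sum to 602, so (2,5) = 88.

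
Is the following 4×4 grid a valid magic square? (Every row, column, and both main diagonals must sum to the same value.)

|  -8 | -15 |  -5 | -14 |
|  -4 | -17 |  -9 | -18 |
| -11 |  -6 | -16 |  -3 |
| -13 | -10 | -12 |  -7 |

Row 1: -8 + (-15) + (-5) + (-14) = -42.
Row 2: -4 + (-17) + (-9) + (-18) = -48.
Row 3: -11 + (-6) + (-16) + (-3) = -36.
Row 4: -13 + (-10) + (-12) + (-7) = -42.
Column 1: -8 + (-4) + (-11) + (-13) = -36.
Column 2: -15 + (-17) + (-6) + (-10) = -48.
Column 3: -5 + (-9) + (-16) + (-12) = -42.
Column 4: -14 + (-18) + (-3) + (-7) = -42.
Main diagonal: -8 + (-17) + (-16) + (-7) = -48.
Anti-diagonal: -14 + (-9) + (-6) + (-13) = -42.

No — row 3 sums to -36 but column 4 sums to -42.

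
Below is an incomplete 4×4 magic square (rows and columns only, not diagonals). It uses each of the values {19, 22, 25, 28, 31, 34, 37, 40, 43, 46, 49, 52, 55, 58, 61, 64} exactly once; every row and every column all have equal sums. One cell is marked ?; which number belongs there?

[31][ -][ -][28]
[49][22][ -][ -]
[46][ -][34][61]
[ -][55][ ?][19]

52

The 16 entries sum to 664, so each line sums to 664/4 = 166.
The remaining cell in row 3 is (3,2) = 166 − 141 = 25.
Column 1 needs 166; the known cells sum to 126, so (4,1) = 40.
From column 2, 166 − (22 + 25 + 55) gives (1,2) = 64.
The remaining cell in column 4 is (2,4) = 166 − 108 = 58.
Row 1 must total 166; the given cells sum to 123, so (1,3) = 43.
Row 2 needs 166; the known cells sum to 129, so (2,3) = 37.
Row 4 needs 166; the known cells sum to 114, so (4,3) = 52.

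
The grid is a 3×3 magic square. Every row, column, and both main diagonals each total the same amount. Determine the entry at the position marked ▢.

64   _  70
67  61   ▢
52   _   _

55

Column 1 is complete and sums to 183; that is the magic constant.
Row 1: 64 + 70 + ? = 183, so (1,2) = 49.
Row 2 needs 183; the known cells sum to 128, so (2,3) = 55.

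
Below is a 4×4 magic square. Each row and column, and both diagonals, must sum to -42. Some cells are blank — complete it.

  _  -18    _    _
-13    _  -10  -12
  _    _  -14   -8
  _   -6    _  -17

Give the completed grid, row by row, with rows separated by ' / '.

-4 -18 -15 -5 / -13 -7 -10 -12 / -9 -11 -14 -8 / -16 -6 -3 -17

Row 2: -13 + (-10) + (-12) + ? = -42, so (2,2) = -7.
Column 2 must total -42; the given cells sum to -31, so (3,2) = -11.
Column 4: -12 + (-8) + (-17) + ? = -42, so (1,4) = -5.
From main diagonal, -42 − (-7 + (-14) + (-17)) gives (1,1) = -4.
Anti-diagonal: -5 + (-10) + (-11) + ? = -42, so (4,1) = -16.
Using row 1: -4 + (-18) + (-5) + ? → (1,3) = -42 − (-27) = -15.
Using row 3: -11 + (-14) + (-8) + ? → (3,1) = -42 − (-33) = -9.
Row 4 must total -42; the given cells sum to -39, so (4,3) = -3.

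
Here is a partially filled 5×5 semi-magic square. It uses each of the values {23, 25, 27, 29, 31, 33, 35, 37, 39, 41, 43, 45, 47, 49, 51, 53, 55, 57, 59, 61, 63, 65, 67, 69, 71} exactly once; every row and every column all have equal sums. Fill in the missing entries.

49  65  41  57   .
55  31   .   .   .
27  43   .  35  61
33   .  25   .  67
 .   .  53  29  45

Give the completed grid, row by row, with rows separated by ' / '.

The 25 entries sum to 1175, so each line sums to 1175/5 = 235.
From row 1, 235 − (49 + 65 + 41 + 57) gives (1,5) = 23.
Using row 3: 27 + 43 + 35 + 61 + ? → (3,3) = 235 − 166 = 69.
Column 1 needs 235; the known cells sum to 164, so (5,1) = 71.
Using column 3: 41 + 69 + 25 + 53 + ? → (2,3) = 235 − 188 = 47.
The remaining cell in column 5 is (2,5) = 235 − 196 = 39.
Row 2 must total 235; the given cells sum to 172, so (2,4) = 63.
Row 5: 71 + 53 + 29 + 45 + ? = 235, so (5,2) = 37.
The remaining cell in column 2 is (4,2) = 235 − 176 = 59.
The remaining cell in column 4 is (4,4) = 235 − 184 = 51.

49 65 41 57 23 / 55 31 47 63 39 / 27 43 69 35 61 / 33 59 25 51 67 / 71 37 53 29 45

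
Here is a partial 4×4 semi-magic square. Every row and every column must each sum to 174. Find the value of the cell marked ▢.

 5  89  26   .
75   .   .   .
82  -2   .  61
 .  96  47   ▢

Row 1 must total 174; the given cells sum to 120, so (1,4) = 54.
Row 3: 82 + (-2) + 61 + ? = 174, so (3,3) = 33.
Using column 1: 5 + 75 + 82 + ? → (4,1) = 174 − 162 = 12.
Column 2 needs 174; the known cells sum to 183, so (2,2) = -9.
Column 3: 26 + 33 + 47 + ? = 174, so (2,3) = 68.
The remaining cell in row 2 is (2,4) = 174 − 134 = 40.
The remaining cell in row 4 is (4,4) = 174 − 155 = 19.

19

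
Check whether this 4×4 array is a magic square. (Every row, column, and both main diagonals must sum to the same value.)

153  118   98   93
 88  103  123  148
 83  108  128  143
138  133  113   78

Row 1: 153 + 118 + 98 + 93 = 462.
Row 2: 88 + 103 + 123 + 148 = 462.
Row 3: 83 + 108 + 128 + 143 = 462.
Row 4: 138 + 133 + 113 + 78 = 462.
Column 1: 153 + 88 + 83 + 138 = 462.
Column 2: 118 + 103 + 108 + 133 = 462.
Column 3: 98 + 123 + 128 + 113 = 462.
Column 4: 93 + 148 + 143 + 78 = 462.
Main diagonal: 153 + 103 + 128 + 78 = 462.
Anti-diagonal: 93 + 123 + 108 + 138 = 462.
All lines sum to 462.

Yes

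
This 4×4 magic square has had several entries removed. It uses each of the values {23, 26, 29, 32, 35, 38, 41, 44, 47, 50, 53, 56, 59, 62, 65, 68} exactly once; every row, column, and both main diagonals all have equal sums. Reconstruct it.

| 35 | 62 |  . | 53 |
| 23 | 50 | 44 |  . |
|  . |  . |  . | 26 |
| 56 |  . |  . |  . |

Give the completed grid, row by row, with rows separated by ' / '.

The 16 entries sum to 728, so each line sums to 728/4 = 182.
Row 1 must total 182; the given cells sum to 150, so (1,3) = 32.
Row 2 needs 182; the known cells sum to 117, so (2,4) = 65.
Column 1 must total 182; the given cells sum to 114, so (3,1) = 68.
From column 4, 182 − (53 + 65 + 26) gives (4,4) = 38.
Main diagonal must total 182; the given cells sum to 123, so (3,3) = 59.
Anti-diagonal: 53 + 44 + 56 + ? = 182, so (3,2) = 29.
Column 2 must total 182; the given cells sum to 141, so (4,2) = 41.
Column 3: 32 + 44 + 59 + ? = 182, so (4,3) = 47.

35 62 32 53 / 23 50 44 65 / 68 29 59 26 / 56 41 47 38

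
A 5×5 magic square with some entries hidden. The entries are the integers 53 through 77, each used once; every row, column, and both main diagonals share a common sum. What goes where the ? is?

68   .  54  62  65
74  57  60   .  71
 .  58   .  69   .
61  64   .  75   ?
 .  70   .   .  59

53

The entries are 53 through 77, which sum to 1625, so each line sums to 1625/5 = 325.
Row 1 needs 325; the known cells sum to 249, so (1,2) = 76.
From row 2, 325 − (74 + 57 + 60 + 71) gives (2,4) = 63.
Using column 4: 62 + 63 + 69 + 75 + ? → (5,4) = 325 − 269 = 56.
From main diagonal, 325 − (68 + 57 + 75 + 59) gives (3,3) = 66.
The remaining cell in anti-diagonal is (5,1) = 325 − 258 = 67.
Row 5: 67 + 70 + 56 + 59 + ? = 325, so (5,3) = 73.
Column 1: 68 + 74 + 61 + 67 + ? = 325, so (3,1) = 55.
Using column 3: 54 + 60 + 66 + 73 + ? → (4,3) = 325 − 253 = 72.
Using row 3: 55 + 58 + 66 + 69 + ? → (3,5) = 325 − 248 = 77.
Row 4 must total 325; the given cells sum to 272, so (4,5) = 53.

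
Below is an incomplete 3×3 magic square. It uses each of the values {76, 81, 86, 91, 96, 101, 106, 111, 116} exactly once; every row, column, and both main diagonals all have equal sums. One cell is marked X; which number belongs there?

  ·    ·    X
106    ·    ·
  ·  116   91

The 9 entries sum to 864, so each line sums to 864/3 = 288.
The remaining cell in row 3 is (3,1) = 288 − 207 = 81.
Column 1 must total 288; the given cells sum to 187, so (1,1) = 101.
Main diagonal must total 288; the given cells sum to 192, so (2,2) = 96.
Anti-diagonal needs 288; the known cells sum to 177, so (1,3) = 111.

111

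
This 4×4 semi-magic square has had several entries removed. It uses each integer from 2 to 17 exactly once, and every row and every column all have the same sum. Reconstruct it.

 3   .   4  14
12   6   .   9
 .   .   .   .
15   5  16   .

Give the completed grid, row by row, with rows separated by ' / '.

The entries are 2 through 17, which sum to 152, so each line sums to 152/4 = 38.
Row 1 must total 38; the given cells sum to 21, so (1,2) = 17.
Row 2: 12 + 6 + 9 + ? = 38, so (2,3) = 11.
Row 4 needs 38; the known cells sum to 36, so (4,4) = 2.
Column 1: 3 + 12 + 15 + ? = 38, so (3,1) = 8.
Column 2: 17 + 6 + 5 + ? = 38, so (3,2) = 10.
The remaining cell in column 3 is (3,3) = 38 − 31 = 7.
Column 4: 14 + 9 + 2 + ? = 38, so (3,4) = 13.

3 17 4 14 / 12 6 11 9 / 8 10 7 13 / 15 5 16 2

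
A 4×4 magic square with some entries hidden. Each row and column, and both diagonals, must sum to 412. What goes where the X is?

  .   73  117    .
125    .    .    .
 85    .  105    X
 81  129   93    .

89

Row 4 must total 412; the given cells sum to 303, so (4,4) = 109.
Using column 1: 125 + 85 + 81 + ? → (1,1) = 412 − 291 = 121.
Using column 3: 117 + 105 + 93 + ? → (2,3) = 412 − 315 = 97.
The remaining cell in main diagonal is (2,2) = 412 − 335 = 77.
Using row 1: 121 + 73 + 117 + ? → (1,4) = 412 − 311 = 101.
Row 2: 125 + 77 + 97 + ? = 412, so (2,4) = 113.
Using column 2: 73 + 77 + 129 + ? → (3,2) = 412 − 279 = 133.
Column 4 needs 412; the known cells sum to 323, so (3,4) = 89.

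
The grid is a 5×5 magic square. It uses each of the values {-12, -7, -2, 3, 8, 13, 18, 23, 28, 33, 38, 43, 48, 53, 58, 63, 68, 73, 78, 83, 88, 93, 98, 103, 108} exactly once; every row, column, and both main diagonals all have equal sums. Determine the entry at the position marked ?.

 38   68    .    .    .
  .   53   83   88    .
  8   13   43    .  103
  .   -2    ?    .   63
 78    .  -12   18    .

28

The 25 entries sum to 1200, so each line sums to 1200/5 = 240.
From row 3, 240 − (8 + 13 + 43 + 103) gives (3,4) = 73.
Column 2 must total 240; the given cells sum to 132, so (5,2) = 108.
Anti-diagonal: 88 + 43 + (-2) + 78 + ? = 240, so (1,5) = 33.
The remaining cell in row 5 is (5,5) = 240 − 192 = 48.
Column 5 needs 240; the known cells sum to 247, so (2,5) = -7.
Main diagonal: 38 + 53 + 43 + 48 + ? = 240, so (4,4) = 58.
From row 2, 240 − (53 + 83 + 88 + (-7)) gives (2,1) = 23.
Using column 1: 38 + 23 + 8 + 78 + ? → (4,1) = 240 − 147 = 93.
The remaining cell in column 4 is (1,4) = 240 − 237 = 3.
Using row 1: 38 + 68 + 3 + 33 + ? → (1,3) = 240 − 142 = 98.
Row 4: 93 + (-2) + 58 + 63 + ? = 240, so (4,3) = 28.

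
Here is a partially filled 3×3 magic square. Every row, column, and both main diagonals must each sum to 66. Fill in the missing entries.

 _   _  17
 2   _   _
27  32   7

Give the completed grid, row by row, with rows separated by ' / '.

From column 1, 66 − (2 + 27) gives (1,1) = 37.
Column 3 must total 66; the given cells sum to 24, so (2,3) = 42.
The remaining cell in main diagonal is (2,2) = 66 − 44 = 22.
Row 1 needs 66; the known cells sum to 54, so (1,2) = 12.

37 12 17 / 2 22 42 / 27 32 7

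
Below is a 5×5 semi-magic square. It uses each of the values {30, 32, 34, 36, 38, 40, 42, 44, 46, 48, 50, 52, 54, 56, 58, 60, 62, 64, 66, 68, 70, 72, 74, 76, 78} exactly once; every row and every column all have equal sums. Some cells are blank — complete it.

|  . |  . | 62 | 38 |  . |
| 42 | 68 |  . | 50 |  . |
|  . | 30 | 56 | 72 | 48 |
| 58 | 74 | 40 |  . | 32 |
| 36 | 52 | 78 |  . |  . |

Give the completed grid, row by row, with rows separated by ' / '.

The 25 entries sum to 1350, so each line sums to 1350/5 = 270.
The remaining cell in row 3 is (3,1) = 270 − 206 = 64.
The remaining cell in row 4 is (4,4) = 270 − 204 = 66.
Column 1: 42 + 64 + 58 + 36 + ? = 270, so (1,1) = 70.
From column 2, 270 − (68 + 30 + 74 + 52) gives (1,2) = 46.
Using column 3: 62 + 56 + 40 + 78 + ? → (2,3) = 270 − 236 = 34.
Column 4 must total 270; the given cells sum to 226, so (5,4) = 44.
Using row 1: 70 + 46 + 62 + 38 + ? → (1,5) = 270 − 216 = 54.
Row 2: 42 + 68 + 34 + 50 + ? = 270, so (2,5) = 76.
From row 5, 270 − (36 + 52 + 78 + 44) gives (5,5) = 60.

70 46 62 38 54 / 42 68 34 50 76 / 64 30 56 72 48 / 58 74 40 66 32 / 36 52 78 44 60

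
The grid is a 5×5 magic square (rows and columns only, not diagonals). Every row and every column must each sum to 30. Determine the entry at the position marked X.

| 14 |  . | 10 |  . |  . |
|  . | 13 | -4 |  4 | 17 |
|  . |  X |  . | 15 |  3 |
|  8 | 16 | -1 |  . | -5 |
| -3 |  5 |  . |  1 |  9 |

-6

Row 2 must total 30; the given cells sum to 30, so (2,1) = 0.
Using row 4: 8 + 16 + (-1) + (-5) + ? → (4,4) = 30 − 18 = 12.
The remaining cell in row 5 is (5,3) = 30 − 12 = 18.
Column 1: 14 + 0 + 8 + (-3) + ? = 30, so (3,1) = 11.
Column 3 must total 30; the given cells sum to 23, so (3,3) = 7.
Column 4: 4 + 15 + 12 + 1 + ? = 30, so (1,4) = -2.
Column 5 must total 30; the given cells sum to 24, so (1,5) = 6.
Using row 1: 14 + 10 + (-2) + 6 + ? → (1,2) = 30 − 28 = 2.
Using row 3: 11 + 7 + 15 + 3 + ? → (3,2) = 30 − 36 = -6.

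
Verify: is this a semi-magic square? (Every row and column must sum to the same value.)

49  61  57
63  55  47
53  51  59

No — row 1 sums to 167 but row 2 sums to 165.

Row 1: 49 + 61 + 57 = 167.
Row 2: 63 + 55 + 47 = 165.
Row 3: 53 + 51 + 59 = 163.
Column 1: 49 + 63 + 53 = 165.
Column 2: 61 + 55 + 51 = 167.
Column 3: 57 + 47 + 59 = 163.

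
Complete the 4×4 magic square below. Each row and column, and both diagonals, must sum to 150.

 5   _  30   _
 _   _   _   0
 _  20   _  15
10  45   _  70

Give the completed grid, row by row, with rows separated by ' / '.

5 50 30 65 / 60 35 55 0 / 75 20 40 15 / 10 45 25 70

Using row 4: 10 + 45 + 70 + ? → (4,3) = 150 − 125 = 25.
Column 4 needs 150; the known cells sum to 85, so (1,4) = 65.
Anti-diagonal: 65 + 20 + 10 + ? = 150, so (2,3) = 55.
Row 1 must total 150; the given cells sum to 100, so (1,2) = 50.
Column 2 must total 150; the given cells sum to 115, so (2,2) = 35.
Column 3 must total 150; the given cells sum to 110, so (3,3) = 40.
Row 2: 35 + 55 + 0 + ? = 150, so (2,1) = 60.
The remaining cell in row 3 is (3,1) = 150 − 75 = 75.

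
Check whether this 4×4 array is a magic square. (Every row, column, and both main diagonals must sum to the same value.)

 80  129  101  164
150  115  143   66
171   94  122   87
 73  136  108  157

Yes

Row 1: 80 + 129 + 101 + 164 = 474.
Row 2: 150 + 115 + 143 + 66 = 474.
Row 3: 171 + 94 + 122 + 87 = 474.
Row 4: 73 + 136 + 108 + 157 = 474.
Column 1: 80 + 150 + 171 + 73 = 474.
Column 2: 129 + 115 + 94 + 136 = 474.
Column 3: 101 + 143 + 122 + 108 = 474.
Column 4: 164 + 66 + 87 + 157 = 474.
Main diagonal: 80 + 115 + 122 + 157 = 474.
Anti-diagonal: 164 + 143 + 94 + 73 = 474.
All lines sum to 474.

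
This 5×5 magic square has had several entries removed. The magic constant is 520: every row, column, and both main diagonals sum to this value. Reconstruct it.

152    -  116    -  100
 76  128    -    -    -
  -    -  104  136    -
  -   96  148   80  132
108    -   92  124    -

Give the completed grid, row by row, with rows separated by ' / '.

Using row 4: 96 + 148 + 80 + 132 + ? → (4,1) = 520 − 456 = 64.
From column 1, 520 − (152 + 76 + 64 + 108) gives (3,1) = 120.
Using column 3: 116 + 104 + 148 + 92 + ? → (2,3) = 520 − 460 = 60.
Main diagonal must total 520; the given cells sum to 464, so (5,5) = 56.
Anti-diagonal needs 520; the known cells sum to 408, so (2,4) = 112.
Using row 2: 76 + 128 + 60 + 112 + ? → (2,5) = 520 − 376 = 144.
From row 5, 520 − (108 + 92 + 124 + 56) gives (5,2) = 140.
Using column 4: 112 + 136 + 80 + 124 + ? → (1,4) = 520 − 452 = 68.
Column 5: 100 + 144 + 132 + 56 + ? = 520, so (3,5) = 88.
The remaining cell in row 1 is (1,2) = 520 − 436 = 84.
From row 3, 520 − (120 + 104 + 136 + 88) gives (3,2) = 72.

152 84 116 68 100 / 76 128 60 112 144 / 120 72 104 136 88 / 64 96 148 80 132 / 108 140 92 124 56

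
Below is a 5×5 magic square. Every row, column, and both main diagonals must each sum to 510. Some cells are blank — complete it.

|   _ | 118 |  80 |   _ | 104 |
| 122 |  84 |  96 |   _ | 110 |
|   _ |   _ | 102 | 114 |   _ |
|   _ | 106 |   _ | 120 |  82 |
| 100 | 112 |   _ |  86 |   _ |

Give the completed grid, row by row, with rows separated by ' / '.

Row 2 must total 510; the given cells sum to 412, so (2,4) = 98.
Using column 2: 118 + 84 + 106 + 112 + ? → (3,2) = 510 − 420 = 90.
Column 4: 98 + 114 + 120 + 86 + ? = 510, so (1,4) = 92.
Using row 1: 118 + 80 + 92 + 104 + ? → (1,1) = 510 − 394 = 116.
The remaining cell in main diagonal is (5,5) = 510 − 422 = 88.
Row 5: 100 + 112 + 86 + 88 + ? = 510, so (5,3) = 124.
Column 3 must total 510; the given cells sum to 402, so (4,3) = 108.
Column 5 must total 510; the given cells sum to 384, so (3,5) = 126.
From row 3, 510 − (90 + 102 + 114 + 126) gives (3,1) = 78.
Row 4 must total 510; the given cells sum to 416, so (4,1) = 94.

116 118 80 92 104 / 122 84 96 98 110 / 78 90 102 114 126 / 94 106 108 120 82 / 100 112 124 86 88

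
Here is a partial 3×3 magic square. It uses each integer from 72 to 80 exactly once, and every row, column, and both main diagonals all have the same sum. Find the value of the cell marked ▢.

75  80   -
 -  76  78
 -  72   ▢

77

The entries are 72 through 80, which sum to 684, so each line sums to 684/3 = 228.
Row 1 must total 228; the given cells sum to 155, so (1,3) = 73.
The remaining cell in row 2 is (2,1) = 228 − 154 = 74.
Using column 1: 75 + 74 + ? → (3,1) = 228 − 149 = 79.
Column 3 must total 228; the given cells sum to 151, so (3,3) = 77.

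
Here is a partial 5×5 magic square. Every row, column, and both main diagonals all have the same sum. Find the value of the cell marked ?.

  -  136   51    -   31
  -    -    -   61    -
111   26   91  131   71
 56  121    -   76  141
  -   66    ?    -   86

106

Row 3 is complete and sums to 430; that is the magic constant.
Row 4: 56 + 121 + 76 + 141 + ? = 430, so (4,3) = 36.
Column 2: 136 + 26 + 121 + 66 + ? = 430, so (2,2) = 81.
Column 5 needs 430; the known cells sum to 329, so (2,5) = 101.
Main diagonal must total 430; the given cells sum to 334, so (1,1) = 96.
The remaining cell in anti-diagonal is (5,1) = 430 − 304 = 126.
From row 1, 430 − (96 + 136 + 51 + 31) gives (1,4) = 116.
Column 1 needs 430; the known cells sum to 389, so (2,1) = 41.
The remaining cell in column 4 is (5,4) = 430 − 384 = 46.
Row 2: 41 + 81 + 61 + 101 + ? = 430, so (2,3) = 146.
Using row 5: 126 + 66 + 46 + 86 + ? → (5,3) = 430 − 324 = 106.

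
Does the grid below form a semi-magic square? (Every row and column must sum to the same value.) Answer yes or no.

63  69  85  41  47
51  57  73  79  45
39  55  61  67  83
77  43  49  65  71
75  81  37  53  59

Yes

Row 1: 63 + 69 + 85 + 41 + 47 = 305.
Row 2: 51 + 57 + 73 + 79 + 45 = 305.
Row 3: 39 + 55 + 61 + 67 + 83 = 305.
Row 4: 77 + 43 + 49 + 65 + 71 = 305.
Row 5: 75 + 81 + 37 + 53 + 59 = 305.
Column 1: 63 + 51 + 39 + 77 + 75 = 305.
Column 2: 69 + 57 + 55 + 43 + 81 = 305.
Column 3: 85 + 73 + 61 + 49 + 37 = 305.
Column 4: 41 + 79 + 67 + 65 + 53 = 305.
Column 5: 47 + 45 + 83 + 71 + 59 = 305.
All lines sum to 305.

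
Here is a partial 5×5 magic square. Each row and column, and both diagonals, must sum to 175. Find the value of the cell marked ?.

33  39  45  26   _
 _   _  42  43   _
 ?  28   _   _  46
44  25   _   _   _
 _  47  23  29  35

27

The remaining cell in row 1 is (1,5) = 175 − 143 = 32.
The remaining cell in row 5 is (5,1) = 175 − 134 = 41.
The remaining cell in column 2 is (2,2) = 175 − 139 = 36.
Anti-diagonal must total 175; the given cells sum to 141, so (3,3) = 34.
The remaining cell in column 3 is (4,3) = 175 − 144 = 31.
From main diagonal, 175 − (33 + 36 + 34 + 35) gives (4,4) = 37.
Row 4 must total 175; the given cells sum to 137, so (4,5) = 38.
The remaining cell in column 4 is (3,4) = 175 − 135 = 40.
Column 5: 32 + 46 + 38 + 35 + ? = 175, so (2,5) = 24.
From row 2, 175 − (36 + 42 + 43 + 24) gives (2,1) = 30.
From row 3, 175 − (28 + 34 + 40 + 46) gives (3,1) = 27.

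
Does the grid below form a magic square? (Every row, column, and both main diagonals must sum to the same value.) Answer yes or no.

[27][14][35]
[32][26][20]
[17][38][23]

Row 1: 27 + 14 + 35 = 76.
Row 2: 32 + 26 + 20 = 78.
Row 3: 17 + 38 + 23 = 78.
Column 1: 27 + 32 + 17 = 76.
Column 2: 14 + 26 + 38 = 78.
Column 3: 35 + 20 + 23 = 78.
Main diagonal: 27 + 26 + 23 = 76.
Anti-diagonal: 35 + 26 + 17 = 78.

No — row 1 sums to 76 but column 2 sums to 78.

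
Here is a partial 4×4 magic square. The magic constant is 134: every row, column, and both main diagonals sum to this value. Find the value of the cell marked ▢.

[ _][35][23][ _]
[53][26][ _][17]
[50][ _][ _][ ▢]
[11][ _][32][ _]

The remaining cell in row 2 is (2,3) = 134 − 96 = 38.
Column 1 needs 134; the known cells sum to 114, so (1,1) = 20.
Using column 3: 23 + 38 + 32 + ? → (3,3) = 134 − 93 = 41.
The remaining cell in main diagonal is (4,4) = 134 − 87 = 47.
Row 1 must total 134; the given cells sum to 78, so (1,4) = 56.
Row 4 must total 134; the given cells sum to 90, so (4,2) = 44.
Column 2: 35 + 26 + 44 + ? = 134, so (3,2) = 29.
Column 4: 56 + 17 + 47 + ? = 134, so (3,4) = 14.

14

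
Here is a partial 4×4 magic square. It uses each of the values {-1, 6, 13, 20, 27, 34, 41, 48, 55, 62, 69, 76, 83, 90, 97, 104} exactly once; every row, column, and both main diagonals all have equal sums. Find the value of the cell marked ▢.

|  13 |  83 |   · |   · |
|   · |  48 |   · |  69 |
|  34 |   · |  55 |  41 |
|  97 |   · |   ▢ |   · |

20

The 16 entries sum to 824, so each line sums to 824/4 = 206.
Row 3 needs 206; the known cells sum to 130, so (3,2) = 76.
Column 1 must total 206; the given cells sum to 144, so (2,1) = 62.
The remaining cell in column 2 is (4,2) = 206 − 207 = -1.
Using main diagonal: 13 + 48 + 55 + ? → (4,4) = 206 − 116 = 90.
The remaining cell in row 2 is (2,3) = 206 − 179 = 27.
Row 4 needs 206; the known cells sum to 186, so (4,3) = 20.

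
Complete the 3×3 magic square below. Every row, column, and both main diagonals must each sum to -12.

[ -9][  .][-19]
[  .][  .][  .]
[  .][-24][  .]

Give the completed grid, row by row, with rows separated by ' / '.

-9 16 -19 / -14 -4 6 / 11 -24 1

From row 1, -12 − (-9 + (-19)) gives (1,2) = 16.
The remaining cell in column 2 is (2,2) = -12 − (-8) = -4.
Main diagonal must total -12; the given cells sum to -13, so (3,3) = 1.
From anti-diagonal, -12 − (-19 + (-4)) gives (3,1) = 11.
From column 1, -12 − (-9 + 11) gives (2,1) = -14.
Using column 3: -19 + 1 + ? → (2,3) = -12 − (-18) = 6.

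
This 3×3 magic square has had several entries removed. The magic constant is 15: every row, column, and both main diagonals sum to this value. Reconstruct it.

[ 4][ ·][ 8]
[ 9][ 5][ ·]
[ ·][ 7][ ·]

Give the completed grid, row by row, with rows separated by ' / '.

4 3 8 / 9 5 1 / 2 7 6

The remaining cell in row 1 is (1,2) = 15 − 12 = 3.
From row 2, 15 − (9 + 5) gives (2,3) = 1.
The remaining cell in column 1 is (3,1) = 15 − 13 = 2.
Column 3 needs 15; the known cells sum to 9, so (3,3) = 6.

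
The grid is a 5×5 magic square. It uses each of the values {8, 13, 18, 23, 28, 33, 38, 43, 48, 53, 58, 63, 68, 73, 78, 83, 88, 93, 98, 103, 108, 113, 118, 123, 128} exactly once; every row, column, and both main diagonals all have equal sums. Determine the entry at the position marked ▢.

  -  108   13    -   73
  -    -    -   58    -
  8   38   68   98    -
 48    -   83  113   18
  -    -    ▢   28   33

The 25 entries sum to 1700, so each line sums to 1700/5 = 340.
Row 3: 8 + 38 + 68 + 98 + ? = 340, so (3,5) = 128.
Row 4 needs 340; the known cells sum to 262, so (4,2) = 78.
Column 4: 58 + 98 + 113 + 28 + ? = 340, so (1,4) = 43.
Column 5 needs 340; the known cells sum to 252, so (2,5) = 88.
Using anti-diagonal: 73 + 58 + 68 + 78 + ? → (5,1) = 340 − 277 = 63.
Using row 1: 108 + 13 + 43 + 73 + ? → (1,1) = 340 − 237 = 103.
The remaining cell in column 1 is (2,1) = 340 − 222 = 118.
From main diagonal, 340 − (103 + 68 + 113 + 33) gives (2,2) = 23.
Using row 2: 118 + 23 + 58 + 88 + ? → (2,3) = 340 − 287 = 53.
Column 2: 108 + 23 + 38 + 78 + ? = 340, so (5,2) = 93.
The remaining cell in column 3 is (5,3) = 340 − 217 = 123.

123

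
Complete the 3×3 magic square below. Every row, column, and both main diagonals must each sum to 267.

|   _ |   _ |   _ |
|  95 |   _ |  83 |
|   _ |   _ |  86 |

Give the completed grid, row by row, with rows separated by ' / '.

92 77 98 / 95 89 83 / 80 101 86

Row 2 must total 267; the given cells sum to 178, so (2,2) = 89.
Using column 3: 83 + 86 + ? → (1,3) = 267 − 169 = 98.
Using main diagonal: 89 + 86 + ? → (1,1) = 267 − 175 = 92.
Anti-diagonal: 98 + 89 + ? = 267, so (3,1) = 80.
Row 1: 92 + 98 + ? = 267, so (1,2) = 77.
Row 3: 80 + 86 + ? = 267, so (3,2) = 101.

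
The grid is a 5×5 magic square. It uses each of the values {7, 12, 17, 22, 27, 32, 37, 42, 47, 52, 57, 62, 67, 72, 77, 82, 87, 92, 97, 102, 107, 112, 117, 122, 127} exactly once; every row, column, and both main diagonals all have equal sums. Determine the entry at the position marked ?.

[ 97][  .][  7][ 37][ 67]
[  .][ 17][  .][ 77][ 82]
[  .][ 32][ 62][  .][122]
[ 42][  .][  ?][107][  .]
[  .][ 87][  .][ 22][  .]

102

The 25 entries sum to 1675, so each line sums to 1675/5 = 335.
Row 1 needs 335; the known cells sum to 208, so (1,2) = 127.
Column 2 must total 335; the given cells sum to 263, so (4,2) = 72.
From column 4, 335 − (37 + 77 + 107 + 22) gives (3,4) = 92.
From main diagonal, 335 − (97 + 17 + 62 + 107) gives (5,5) = 52.
Using anti-diagonal: 67 + 77 + 62 + 72 + ? → (5,1) = 335 − 278 = 57.
The remaining cell in row 3 is (3,1) = 335 − 308 = 27.
Row 5 must total 335; the given cells sum to 218, so (5,3) = 117.
Using column 1: 97 + 27 + 42 + 57 + ? → (2,1) = 335 − 223 = 112.
Column 5: 67 + 82 + 122 + 52 + ? = 335, so (4,5) = 12.
From row 2, 335 − (112 + 17 + 77 + 82) gives (2,3) = 47.
Row 4 must total 335; the given cells sum to 233, so (4,3) = 102.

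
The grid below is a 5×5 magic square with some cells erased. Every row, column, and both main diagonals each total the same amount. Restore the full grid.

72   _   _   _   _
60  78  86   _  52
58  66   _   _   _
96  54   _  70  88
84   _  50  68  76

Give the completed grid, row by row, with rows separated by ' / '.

Column 1 is already complete: 72 + 60 + 58 + 96 + 84 = 370, so that is the magic constant.
The remaining cell in row 2 is (2,4) = 370 − 276 = 94.
Row 4 must total 370; the given cells sum to 308, so (4,3) = 62.
Using row 5: 84 + 50 + 68 + 76 + ? → (5,2) = 370 − 278 = 92.
Using column 2: 78 + 66 + 54 + 92 + ? → (1,2) = 370 − 290 = 80.
Main diagonal must total 370; the given cells sum to 296, so (3,3) = 74.
Anti-diagonal: 94 + 74 + 54 + 84 + ? = 370, so (1,5) = 64.
Using column 3: 86 + 74 + 62 + 50 + ? → (1,3) = 370 − 272 = 98.
Column 5 needs 370; the known cells sum to 280, so (3,5) = 90.
From row 1, 370 − (72 + 80 + 98 + 64) gives (1,4) = 56.
Row 3: 58 + 66 + 74 + 90 + ? = 370, so (3,4) = 82.

72 80 98 56 64 / 60 78 86 94 52 / 58 66 74 82 90 / 96 54 62 70 88 / 84 92 50 68 76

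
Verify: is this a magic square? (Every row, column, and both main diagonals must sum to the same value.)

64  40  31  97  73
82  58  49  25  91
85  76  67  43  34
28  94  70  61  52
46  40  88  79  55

Row 1: 64 + 40 + 31 + 97 + 73 = 305.
Row 2: 82 + 58 + 49 + 25 + 91 = 305.
Row 3: 85 + 76 + 67 + 43 + 34 = 305.
Row 4: 28 + 94 + 70 + 61 + 52 = 305.
Row 5: 46 + 40 + 88 + 79 + 55 = 308.
Column 1: 64 + 82 + 85 + 28 + 46 = 305.
Column 2: 40 + 58 + 76 + 94 + 40 = 308.
Column 3: 31 + 49 + 67 + 70 + 88 = 305.
Column 4: 97 + 25 + 43 + 61 + 79 = 305.
Column 5: 73 + 91 + 34 + 52 + 55 = 305.
Main diagonal: 64 + 58 + 67 + 61 + 55 = 305.
Anti-diagonal: 73 + 25 + 67 + 94 + 46 = 305.

No — anti-diagonal sums to 305 but column 2 sums to 308.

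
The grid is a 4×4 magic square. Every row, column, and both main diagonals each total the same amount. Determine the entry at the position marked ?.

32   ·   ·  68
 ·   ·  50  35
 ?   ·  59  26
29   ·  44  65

Column 4 is complete and sums to 194; that is the magic constant.
The remaining cell in row 4 is (4,2) = 194 − 138 = 56.
Column 3: 50 + 59 + 44 + ? = 194, so (1,3) = 41.
Main diagonal: 32 + 59 + 65 + ? = 194, so (2,2) = 38.
Anti-diagonal: 68 + 50 + 29 + ? = 194, so (3,2) = 47.
The remaining cell in row 1 is (1,2) = 194 − 141 = 53.
Row 2: 38 + 50 + 35 + ? = 194, so (2,1) = 71.
Row 3: 47 + 59 + 26 + ? = 194, so (3,1) = 62.

62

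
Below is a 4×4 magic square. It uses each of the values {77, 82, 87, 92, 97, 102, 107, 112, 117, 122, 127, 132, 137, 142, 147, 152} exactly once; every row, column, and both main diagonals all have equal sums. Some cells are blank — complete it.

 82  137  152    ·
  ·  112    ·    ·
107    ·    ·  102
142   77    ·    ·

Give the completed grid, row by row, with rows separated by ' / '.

The 16 entries sum to 1832, so each line sums to 1832/4 = 458.
Using row 1: 82 + 137 + 152 + ? → (1,4) = 458 − 371 = 87.
Column 1: 82 + 107 + 142 + ? = 458, so (2,1) = 127.
Column 2 needs 458; the known cells sum to 326, so (3,2) = 132.
From anti-diagonal, 458 − (87 + 132 + 142) gives (2,3) = 97.
Row 2 needs 458; the known cells sum to 336, so (2,4) = 122.
Using row 3: 107 + 132 + 102 + ? → (3,3) = 458 − 341 = 117.
Column 3: 152 + 97 + 117 + ? = 458, so (4,3) = 92.
Using column 4: 87 + 122 + 102 + ? → (4,4) = 458 − 311 = 147.

82 137 152 87 / 127 112 97 122 / 107 132 117 102 / 142 77 92 147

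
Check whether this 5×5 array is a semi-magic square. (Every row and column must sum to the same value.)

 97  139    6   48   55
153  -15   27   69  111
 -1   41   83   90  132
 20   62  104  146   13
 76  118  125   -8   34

Yes

Row 1: 97 + 139 + 6 + 48 + 55 = 345.
Row 2: 153 + (-15) + 27 + 69 + 111 = 345.
Row 3: -1 + 41 + 83 + 90 + 132 = 345.
Row 4: 20 + 62 + 104 + 146 + 13 = 345.
Row 5: 76 + 118 + 125 + (-8) + 34 = 345.
Column 1: 97 + 153 + (-1) + 20 + 76 = 345.
Column 2: 139 + (-15) + 41 + 62 + 118 = 345.
Column 3: 6 + 27 + 83 + 104 + 125 = 345.
Column 4: 48 + 69 + 90 + 146 + (-8) = 345.
Column 5: 55 + 111 + 132 + 13 + 34 = 345.
All lines sum to 345.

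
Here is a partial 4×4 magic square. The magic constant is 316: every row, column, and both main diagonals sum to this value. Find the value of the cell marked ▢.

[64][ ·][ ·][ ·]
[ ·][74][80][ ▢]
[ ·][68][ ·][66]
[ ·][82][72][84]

76

Row 4: 82 + 72 + 84 + ? = 316, so (4,1) = 78.
Column 2: 74 + 68 + 82 + ? = 316, so (1,2) = 92.
From main diagonal, 316 − (64 + 74 + 84) gives (3,3) = 94.
From anti-diagonal, 316 − (80 + 68 + 78) gives (1,4) = 90.
Row 1: 64 + 92 + 90 + ? = 316, so (1,3) = 70.
Using row 3: 68 + 94 + 66 + ? → (3,1) = 316 − 228 = 88.
From column 1, 316 − (64 + 88 + 78) gives (2,1) = 86.
The remaining cell in column 4 is (2,4) = 316 − 240 = 76.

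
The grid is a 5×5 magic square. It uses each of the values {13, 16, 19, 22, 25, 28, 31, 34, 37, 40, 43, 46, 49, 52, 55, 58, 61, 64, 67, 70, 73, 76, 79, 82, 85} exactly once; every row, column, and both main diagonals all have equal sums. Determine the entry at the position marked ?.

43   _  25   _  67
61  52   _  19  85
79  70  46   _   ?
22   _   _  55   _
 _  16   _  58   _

The 25 entries sum to 1225, so each line sums to 1225/5 = 245.
Row 2 needs 245; the known cells sum to 217, so (2,3) = 28.
From column 1, 245 − (43 + 61 + 79 + 22) gives (5,1) = 40.
Main diagonal must total 245; the given cells sum to 196, so (5,5) = 49.
Anti-diagonal: 67 + 19 + 46 + 40 + ? = 245, so (4,2) = 73.
The remaining cell in row 5 is (5,3) = 245 − 163 = 82.
Column 2 needs 245; the known cells sum to 211, so (1,2) = 34.
Column 3 must total 245; the given cells sum to 181, so (4,3) = 64.
Using row 1: 43 + 34 + 25 + 67 + ? → (1,4) = 245 − 169 = 76.
From row 4, 245 − (22 + 73 + 64 + 55) gives (4,5) = 31.
From column 4, 245 − (76 + 19 + 55 + 58) gives (3,4) = 37.
From column 5, 245 − (67 + 85 + 31 + 49) gives (3,5) = 13.

13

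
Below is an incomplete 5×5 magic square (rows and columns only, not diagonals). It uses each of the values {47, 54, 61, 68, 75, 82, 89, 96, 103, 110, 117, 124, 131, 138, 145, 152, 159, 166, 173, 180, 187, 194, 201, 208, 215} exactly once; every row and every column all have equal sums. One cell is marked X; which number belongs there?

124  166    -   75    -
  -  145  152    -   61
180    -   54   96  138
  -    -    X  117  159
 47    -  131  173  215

The 25 entries sum to 3275, so each line sums to 3275/5 = 655.
Row 3 needs 655; the known cells sum to 468, so (3,2) = 187.
From row 5, 655 − (47 + 131 + 173 + 215) gives (5,2) = 89.
From column 2, 655 − (166 + 145 + 187 + 89) gives (4,2) = 68.
From column 4, 655 − (75 + 96 + 117 + 173) gives (2,4) = 194.
The remaining cell in column 5 is (1,5) = 655 − 573 = 82.
From row 1, 655 − (124 + 166 + 75 + 82) gives (1,3) = 208.
Using row 2: 145 + 152 + 194 + 61 + ? → (2,1) = 655 − 552 = 103.
Column 1 needs 655; the known cells sum to 454, so (4,1) = 201.
From column 3, 655 − (208 + 152 + 54 + 131) gives (4,3) = 110.

110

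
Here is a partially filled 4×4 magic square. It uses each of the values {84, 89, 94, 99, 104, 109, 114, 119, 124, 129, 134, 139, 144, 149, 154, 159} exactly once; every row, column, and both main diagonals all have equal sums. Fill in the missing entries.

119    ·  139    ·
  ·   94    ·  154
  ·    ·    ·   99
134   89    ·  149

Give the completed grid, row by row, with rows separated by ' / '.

119 144 139 84 / 129 94 109 154 / 104 159 124 99 / 134 89 114 149

The 16 entries sum to 1944, so each line sums to 1944/4 = 486.
From row 4, 486 − (134 + 89 + 149) gives (4,3) = 114.
Column 4 must total 486; the given cells sum to 402, so (1,4) = 84.
Main diagonal needs 486; the known cells sum to 362, so (3,3) = 124.
The remaining cell in row 1 is (1,2) = 486 − 342 = 144.
Column 2 must total 486; the given cells sum to 327, so (3,2) = 159.
Column 3 needs 486; the known cells sum to 377, so (2,3) = 109.
Row 2 needs 486; the known cells sum to 357, so (2,1) = 129.
Using row 3: 159 + 124 + 99 + ? → (3,1) = 486 − 382 = 104.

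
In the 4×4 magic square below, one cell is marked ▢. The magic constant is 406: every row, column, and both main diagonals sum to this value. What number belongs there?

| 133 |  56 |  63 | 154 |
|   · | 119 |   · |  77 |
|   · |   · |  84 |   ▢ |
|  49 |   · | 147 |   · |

Using column 3: 63 + 84 + 147 + ? → (2,3) = 406 − 294 = 112.
Using main diagonal: 133 + 119 + 84 + ? → (4,4) = 406 − 336 = 70.
Anti-diagonal: 154 + 112 + 49 + ? = 406, so (3,2) = 91.
Using row 2: 119 + 112 + 77 + ? → (2,1) = 406 − 308 = 98.
Row 4 must total 406; the given cells sum to 266, so (4,2) = 140.
Column 1 needs 406; the known cells sum to 280, so (3,1) = 126.
From column 4, 406 − (154 + 77 + 70) gives (3,4) = 105.

105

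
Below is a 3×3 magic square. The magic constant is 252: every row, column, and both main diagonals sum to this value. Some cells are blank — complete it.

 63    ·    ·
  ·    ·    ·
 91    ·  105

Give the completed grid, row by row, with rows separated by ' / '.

63 112 77 / 98 84 70 / 91 56 105

Row 3 must total 252; the given cells sum to 196, so (3,2) = 56.
From column 1, 252 − (63 + 91) gives (2,1) = 98.
Main diagonal needs 252; the known cells sum to 168, so (2,2) = 84.
Anti-diagonal must total 252; the given cells sum to 175, so (1,3) = 77.
Using row 1: 63 + 77 + ? → (1,2) = 252 − 140 = 112.
From row 2, 252 − (98 + 84) gives (2,3) = 70.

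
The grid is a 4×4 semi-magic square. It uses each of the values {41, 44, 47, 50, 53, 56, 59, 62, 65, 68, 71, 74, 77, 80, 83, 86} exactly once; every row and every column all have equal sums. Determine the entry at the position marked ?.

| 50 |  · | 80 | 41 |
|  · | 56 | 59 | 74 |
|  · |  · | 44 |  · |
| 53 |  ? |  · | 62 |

The 16 entries sum to 1016, so each line sums to 1016/4 = 254.
The remaining cell in row 1 is (1,2) = 254 − 171 = 83.
From row 2, 254 − (56 + 59 + 74) gives (2,1) = 65.
Using column 1: 50 + 65 + 53 + ? → (3,1) = 254 − 168 = 86.
From column 3, 254 − (80 + 59 + 44) gives (4,3) = 71.
From column 4, 254 − (41 + 74 + 62) gives (3,4) = 77.
Row 3 needs 254; the known cells sum to 207, so (3,2) = 47.
The remaining cell in row 4 is (4,2) = 254 − 186 = 68.

68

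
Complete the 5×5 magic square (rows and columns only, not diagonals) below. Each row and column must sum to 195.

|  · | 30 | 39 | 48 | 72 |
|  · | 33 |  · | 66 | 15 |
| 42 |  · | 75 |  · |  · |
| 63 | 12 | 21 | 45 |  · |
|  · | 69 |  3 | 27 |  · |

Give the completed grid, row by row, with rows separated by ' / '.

Row 1 must total 195; the given cells sum to 189, so (1,1) = 6.
The remaining cell in row 4 is (4,5) = 195 − 141 = 54.
Column 2 must total 195; the given cells sum to 144, so (3,2) = 51.
Column 3 needs 195; the known cells sum to 138, so (2,3) = 57.
Using column 4: 48 + 66 + 45 + 27 + ? → (3,4) = 195 − 186 = 9.
Using row 2: 33 + 57 + 66 + 15 + ? → (2,1) = 195 − 171 = 24.
From row 3, 195 − (42 + 51 + 75 + 9) gives (3,5) = 18.
Column 1: 6 + 24 + 42 + 63 + ? = 195, so (5,1) = 60.
Column 5 must total 195; the given cells sum to 159, so (5,5) = 36.

6 30 39 48 72 / 24 33 57 66 15 / 42 51 75 9 18 / 63 12 21 45 54 / 60 69 3 27 36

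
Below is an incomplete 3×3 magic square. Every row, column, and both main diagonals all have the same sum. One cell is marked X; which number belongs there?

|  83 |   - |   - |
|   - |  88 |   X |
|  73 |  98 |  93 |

Main diagonal is complete and sums to 264; that is the magic constant.
Using column 1: 83 + 73 + ? → (2,1) = 264 − 156 = 108.
The remaining cell in column 2 is (1,2) = 264 − 186 = 78.
Anti-diagonal must total 264; the given cells sum to 161, so (1,3) = 103.
Row 2 must total 264; the given cells sum to 196, so (2,3) = 68.

68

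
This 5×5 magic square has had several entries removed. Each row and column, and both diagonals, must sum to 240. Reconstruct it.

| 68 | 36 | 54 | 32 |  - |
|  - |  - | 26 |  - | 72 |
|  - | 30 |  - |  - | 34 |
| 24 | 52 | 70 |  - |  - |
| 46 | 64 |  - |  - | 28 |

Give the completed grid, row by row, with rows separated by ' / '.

68 36 54 32 50 / 40 58 26 44 72 / 62 30 48 66 34 / 24 52 70 38 56 / 46 64 42 60 28

The remaining cell in row 1 is (1,5) = 240 − 190 = 50.
The remaining cell in column 2 is (2,2) = 240 − 182 = 58.
The remaining cell in column 5 is (4,5) = 240 − 184 = 56.
Using row 4: 24 + 52 + 70 + 56 + ? → (4,4) = 240 − 202 = 38.
Main diagonal needs 240; the known cells sum to 192, so (3,3) = 48.
From anti-diagonal, 240 − (50 + 48 + 52 + 46) gives (2,4) = 44.
The remaining cell in row 2 is (2,1) = 240 − 200 = 40.
The remaining cell in column 1 is (3,1) = 240 − 178 = 62.
Using column 3: 54 + 26 + 48 + 70 + ? → (5,3) = 240 − 198 = 42.
The remaining cell in row 3 is (3,4) = 240 − 174 = 66.
Row 5 must total 240; the given cells sum to 180, so (5,4) = 60.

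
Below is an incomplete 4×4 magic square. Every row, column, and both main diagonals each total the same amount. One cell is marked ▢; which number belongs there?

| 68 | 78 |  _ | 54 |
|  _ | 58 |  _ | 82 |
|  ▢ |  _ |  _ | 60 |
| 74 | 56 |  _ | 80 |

Column 4 is complete and sums to 276; that is the magic constant.
From row 1, 276 − (68 + 78 + 54) gives (1,3) = 76.
Row 4 needs 276; the known cells sum to 210, so (4,3) = 66.
Using column 2: 78 + 58 + 56 + ? → (3,2) = 276 − 192 = 84.
The remaining cell in main diagonal is (3,3) = 276 − 206 = 70.
Anti-diagonal: 54 + 84 + 74 + ? = 276, so (2,3) = 64.
Row 2 must total 276; the given cells sum to 204, so (2,1) = 72.
Row 3 must total 276; the given cells sum to 214, so (3,1) = 62.

62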